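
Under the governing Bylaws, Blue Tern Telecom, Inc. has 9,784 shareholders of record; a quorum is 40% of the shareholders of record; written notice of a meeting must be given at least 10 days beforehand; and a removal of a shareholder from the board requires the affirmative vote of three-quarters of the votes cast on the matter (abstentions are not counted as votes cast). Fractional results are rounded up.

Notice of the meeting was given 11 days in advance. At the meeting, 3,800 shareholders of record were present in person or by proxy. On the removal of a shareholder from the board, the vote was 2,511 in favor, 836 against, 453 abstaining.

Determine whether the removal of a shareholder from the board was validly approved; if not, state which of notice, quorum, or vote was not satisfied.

Notice: 11 days given; 10 required. Satisfied.
Quorum: 40% of 9,784 = 3,913.60, rounded up to 3,914; 3,800 present. Not satisfied.
Vote: requires three-fourths of the votes cast (3,800 − 453 abstaining = 3,347); 3/4 of 3347 = 2510.25, rounded up to 2511, so 2,511 needed; 2,511 in favor. Satisfied.

Invalid — quorum requirement not satisfied.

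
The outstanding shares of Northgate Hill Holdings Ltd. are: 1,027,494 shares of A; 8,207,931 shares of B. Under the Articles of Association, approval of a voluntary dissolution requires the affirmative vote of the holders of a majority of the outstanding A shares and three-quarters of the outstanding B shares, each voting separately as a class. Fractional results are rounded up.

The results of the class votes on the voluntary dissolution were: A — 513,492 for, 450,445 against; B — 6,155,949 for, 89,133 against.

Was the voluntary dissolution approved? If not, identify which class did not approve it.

Not approved — the A shares did not give the required vote.

A: a majority of 1027494 is 513748; 513,748 required, 513,492 in favor — not approved.
B: 3/4 of 8207931 = 6155948.25, rounded up to 6155949; 6,155,949 required, 6,155,949 in favor — approved.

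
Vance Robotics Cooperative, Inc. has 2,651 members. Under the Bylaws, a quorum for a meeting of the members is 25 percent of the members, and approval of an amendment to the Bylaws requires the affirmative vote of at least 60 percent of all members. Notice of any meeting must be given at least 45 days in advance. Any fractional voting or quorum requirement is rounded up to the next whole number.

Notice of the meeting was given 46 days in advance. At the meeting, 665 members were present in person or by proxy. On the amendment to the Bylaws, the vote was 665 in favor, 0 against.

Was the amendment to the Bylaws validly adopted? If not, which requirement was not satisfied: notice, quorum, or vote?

Invalid — vote requirement not satisfied.

Notice: 46 days given; 45 required. Satisfied.
Quorum: 25% of 2,651 = 662.75, rounded up to 663; 665 present. Satisfied.
Vote: requires three-fifths of all members (2,651); 3/5 of 2651 = 1590.60, rounded up to 1591, so 1,591 needed; 665 in favor. Not satisfied.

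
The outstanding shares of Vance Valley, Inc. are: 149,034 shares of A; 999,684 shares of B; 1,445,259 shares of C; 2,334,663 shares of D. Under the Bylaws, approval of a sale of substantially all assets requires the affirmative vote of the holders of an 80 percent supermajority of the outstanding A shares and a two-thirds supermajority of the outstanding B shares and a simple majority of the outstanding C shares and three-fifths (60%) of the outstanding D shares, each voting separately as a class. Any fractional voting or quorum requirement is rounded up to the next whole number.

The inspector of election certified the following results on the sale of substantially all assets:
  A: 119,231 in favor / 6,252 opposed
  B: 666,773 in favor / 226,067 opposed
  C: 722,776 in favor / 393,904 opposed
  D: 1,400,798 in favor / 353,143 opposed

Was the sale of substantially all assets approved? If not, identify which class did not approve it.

A: 4/5 of 149034 = 119227.20, rounded up to 119228; 119,228 required, 119,231 in favor — approved.
B: 2/3 of 999684 = 666456; 666,456 required, 666,773 in favor — approved.
C: a majority of 1445259 is 722630; 722,630 required, 722,776 in favor — approved.
D: 3/5 of 2334663 = 1400797.80, rounded up to 1400798; 1,400,798 required, 1,400,798 in favor — approved.

Approved — every class gave the required vote.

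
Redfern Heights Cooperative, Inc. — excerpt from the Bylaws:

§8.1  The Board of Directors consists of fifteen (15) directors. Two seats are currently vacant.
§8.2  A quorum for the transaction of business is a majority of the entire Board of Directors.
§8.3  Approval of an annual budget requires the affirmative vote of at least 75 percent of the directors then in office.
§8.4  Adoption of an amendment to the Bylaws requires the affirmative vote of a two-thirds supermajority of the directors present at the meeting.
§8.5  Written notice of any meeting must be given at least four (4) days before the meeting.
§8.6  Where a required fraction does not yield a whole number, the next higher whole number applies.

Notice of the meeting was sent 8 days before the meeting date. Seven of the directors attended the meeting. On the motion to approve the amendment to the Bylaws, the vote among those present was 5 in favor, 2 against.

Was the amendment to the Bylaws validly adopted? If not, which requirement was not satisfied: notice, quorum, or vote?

Invalid — quorum requirement not satisfied.

Notice: 8 days given; 4 required (8 ≥ 4). Satisfied.
Quorum: 7 present; quorum is 8. Not satisfied.
Vote: the amendment to the Bylaws requires two-thirds of the directors present (7). 2/3 of 7 = 4.67, rounded up to 5, so 5 affirmative votes are needed; 5 voted in favor. Satisfied. (Moot — without a quorum no business can be validly transacted.)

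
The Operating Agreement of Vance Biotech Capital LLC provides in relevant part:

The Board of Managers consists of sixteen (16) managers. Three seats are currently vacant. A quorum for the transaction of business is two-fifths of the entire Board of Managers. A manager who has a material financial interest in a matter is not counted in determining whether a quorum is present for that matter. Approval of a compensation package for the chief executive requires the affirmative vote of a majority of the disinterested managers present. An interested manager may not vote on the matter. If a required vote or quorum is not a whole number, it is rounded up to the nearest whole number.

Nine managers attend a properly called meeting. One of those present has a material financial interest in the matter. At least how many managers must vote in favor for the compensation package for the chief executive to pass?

The compensation package for the chief executive requires a majority of the disinterested managers present (9 − 1 = 8).
A majority of 8 is 5.

5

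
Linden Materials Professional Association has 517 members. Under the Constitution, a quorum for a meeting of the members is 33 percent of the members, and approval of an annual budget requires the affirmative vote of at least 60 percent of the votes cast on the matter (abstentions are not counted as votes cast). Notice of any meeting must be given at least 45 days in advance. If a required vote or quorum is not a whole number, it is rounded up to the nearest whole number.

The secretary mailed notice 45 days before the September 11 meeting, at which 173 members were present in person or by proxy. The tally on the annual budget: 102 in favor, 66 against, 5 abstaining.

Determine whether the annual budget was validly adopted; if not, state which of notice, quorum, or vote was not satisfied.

Valid — all requirements satisfied.

Notice: 45 days given; 45 required. Satisfied.
Quorum: 33% of 517 = 170.61, rounded up to 171; 173 present. Satisfied.
Vote: requires three-fifths of the votes cast (173 − 5 abstaining = 168); 3/5 of 168 = 100.80, rounded up to 101, so 101 needed; 102 in favor. Satisfied.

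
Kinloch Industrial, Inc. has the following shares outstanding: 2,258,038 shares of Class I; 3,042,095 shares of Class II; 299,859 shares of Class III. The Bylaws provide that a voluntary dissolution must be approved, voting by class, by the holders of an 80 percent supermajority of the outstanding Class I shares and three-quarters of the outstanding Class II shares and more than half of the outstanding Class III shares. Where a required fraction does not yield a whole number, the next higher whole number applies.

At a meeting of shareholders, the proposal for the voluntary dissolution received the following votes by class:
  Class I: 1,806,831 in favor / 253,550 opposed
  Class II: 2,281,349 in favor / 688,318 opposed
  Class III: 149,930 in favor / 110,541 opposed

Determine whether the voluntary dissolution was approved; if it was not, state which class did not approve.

Class I: 4/5 of 2258038 = 1806430.40, rounded up to 1806431; 1,806,431 required, 1,806,831 in favor — approved.
Class II: 3/4 of 3042095 = 2281571.25, rounded up to 2281572; 2,281,572 required, 2,281,349 in favor — not approved.
Class III: a majority of 299859 is 149930; 149,930 required, 149,930 in favor — approved.

Not approved — the Class II shares did not give the required vote.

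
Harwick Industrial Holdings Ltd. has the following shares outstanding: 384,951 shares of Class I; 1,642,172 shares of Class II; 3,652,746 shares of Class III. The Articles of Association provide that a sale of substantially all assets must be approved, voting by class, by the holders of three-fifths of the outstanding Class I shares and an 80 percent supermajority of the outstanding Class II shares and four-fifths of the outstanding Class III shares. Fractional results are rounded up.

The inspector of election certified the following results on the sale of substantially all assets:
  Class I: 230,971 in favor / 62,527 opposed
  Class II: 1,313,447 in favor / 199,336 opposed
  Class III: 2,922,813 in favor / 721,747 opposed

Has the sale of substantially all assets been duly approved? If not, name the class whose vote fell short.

Not approved — the Class II shares did not give the required vote.

Class I: 3/5 of 384951 = 230970.60, rounded up to 230971; 230,971 required, 230,971 in favor — approved.
Class II: 4/5 of 1642172 = 1313737.60, rounded up to 1313738; 1,313,738 required, 1,313,447 in favor — not approved.
Class III: 4/5 of 3652746 = 2922196.80, rounded up to 2922197; 2,922,197 required, 2,922,813 in favor — approved.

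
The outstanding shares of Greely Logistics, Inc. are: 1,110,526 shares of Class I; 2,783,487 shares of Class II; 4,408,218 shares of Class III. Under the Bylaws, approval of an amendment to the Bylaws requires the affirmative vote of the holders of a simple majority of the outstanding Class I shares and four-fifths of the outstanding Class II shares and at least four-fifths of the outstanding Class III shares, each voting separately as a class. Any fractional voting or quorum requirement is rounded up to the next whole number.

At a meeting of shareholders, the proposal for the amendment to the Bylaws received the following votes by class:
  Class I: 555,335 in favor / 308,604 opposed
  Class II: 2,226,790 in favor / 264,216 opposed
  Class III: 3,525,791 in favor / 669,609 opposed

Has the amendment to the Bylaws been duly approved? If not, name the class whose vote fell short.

Not approved — the Class III shares did not give the required vote.

Class I: a majority of 1110526 is 555264; 555,264 required, 555,335 in favor — approved.
Class II: 4/5 of 2783487 = 2226789.60, rounded up to 2226790; 2,226,790 required, 2,226,790 in favor — approved.
Class III: 4/5 of 4408218 = 3526574.40, rounded up to 3526575; 3,526,575 required, 3,525,791 in favor — not approved.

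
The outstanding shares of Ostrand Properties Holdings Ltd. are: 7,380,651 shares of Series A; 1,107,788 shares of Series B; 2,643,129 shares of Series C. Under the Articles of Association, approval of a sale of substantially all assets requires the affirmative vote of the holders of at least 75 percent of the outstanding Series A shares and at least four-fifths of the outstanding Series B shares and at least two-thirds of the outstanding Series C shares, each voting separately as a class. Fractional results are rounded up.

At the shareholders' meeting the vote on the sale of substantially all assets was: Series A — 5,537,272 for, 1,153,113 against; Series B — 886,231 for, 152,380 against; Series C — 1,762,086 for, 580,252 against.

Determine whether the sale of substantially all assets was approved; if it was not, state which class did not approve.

Series A: 3/4 of 7380651 = 5535488.25, rounded up to 5535489; 5,535,489 required, 5,537,272 in favor — approved.
Series B: 4/5 of 1107788 = 886230.40, rounded up to 886231; 886,231 required, 886,231 in favor — approved.
Series C: 2/3 of 2643129 = 1762086; 1,762,086 required, 1,762,086 in favor — approved.

Approved — every class gave the required vote.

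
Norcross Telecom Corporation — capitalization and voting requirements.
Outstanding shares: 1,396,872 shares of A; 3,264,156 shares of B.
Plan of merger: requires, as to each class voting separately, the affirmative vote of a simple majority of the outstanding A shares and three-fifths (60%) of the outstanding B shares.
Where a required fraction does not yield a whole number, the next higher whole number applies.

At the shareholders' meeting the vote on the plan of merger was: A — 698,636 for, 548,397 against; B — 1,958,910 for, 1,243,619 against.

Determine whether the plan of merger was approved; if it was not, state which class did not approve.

Approved — every class gave the required vote.

A: a majority of 1396872 is 698437; 698,437 required, 698,636 in favor — approved.
B: 3/5 of 3264156 = 1958493.60, rounded up to 1958494; 1,958,494 required, 1,958,910 in favor — approved.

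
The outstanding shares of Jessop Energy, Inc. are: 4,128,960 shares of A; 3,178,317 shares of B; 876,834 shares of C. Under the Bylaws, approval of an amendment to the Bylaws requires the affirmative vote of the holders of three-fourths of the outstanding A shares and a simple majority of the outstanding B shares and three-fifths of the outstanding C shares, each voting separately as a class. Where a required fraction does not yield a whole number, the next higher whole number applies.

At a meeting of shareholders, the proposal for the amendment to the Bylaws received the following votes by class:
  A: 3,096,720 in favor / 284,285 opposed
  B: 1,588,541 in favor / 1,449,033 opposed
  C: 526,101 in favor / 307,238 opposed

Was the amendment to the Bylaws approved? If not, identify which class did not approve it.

Not approved — the B shares did not give the required vote.

A: 3/4 of 4128960 = 3096720; 3,096,720 required, 3,096,720 in favor — approved.
B: a majority of 3178317 is 1589159; 1,589,159 required, 1,588,541 in favor — not approved.
C: 3/5 of 876834 = 526100.40, rounded up to 526101; 526,101 required, 526,101 in favor — approved.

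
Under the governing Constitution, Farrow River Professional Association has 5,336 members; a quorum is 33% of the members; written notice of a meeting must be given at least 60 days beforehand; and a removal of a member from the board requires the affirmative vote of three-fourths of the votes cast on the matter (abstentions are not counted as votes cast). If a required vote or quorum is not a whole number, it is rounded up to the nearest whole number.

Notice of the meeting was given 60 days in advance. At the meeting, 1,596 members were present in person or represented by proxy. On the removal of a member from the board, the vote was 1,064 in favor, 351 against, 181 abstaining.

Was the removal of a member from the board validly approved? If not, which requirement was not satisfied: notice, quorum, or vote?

Invalid — quorum requirement not satisfied.

Notice: 60 days given; 60 required. Satisfied.
Quorum: 33% of 5,336 = 1,760.88, rounded up to 1,761; 1,596 present. Not satisfied.
Vote: requires three-fourths of the votes cast (1,596 − 181 abstaining = 1,415); 3/4 of 1415 = 1061.25, rounded up to 1062, so 1,062 needed; 1,064 in favor. Satisfied.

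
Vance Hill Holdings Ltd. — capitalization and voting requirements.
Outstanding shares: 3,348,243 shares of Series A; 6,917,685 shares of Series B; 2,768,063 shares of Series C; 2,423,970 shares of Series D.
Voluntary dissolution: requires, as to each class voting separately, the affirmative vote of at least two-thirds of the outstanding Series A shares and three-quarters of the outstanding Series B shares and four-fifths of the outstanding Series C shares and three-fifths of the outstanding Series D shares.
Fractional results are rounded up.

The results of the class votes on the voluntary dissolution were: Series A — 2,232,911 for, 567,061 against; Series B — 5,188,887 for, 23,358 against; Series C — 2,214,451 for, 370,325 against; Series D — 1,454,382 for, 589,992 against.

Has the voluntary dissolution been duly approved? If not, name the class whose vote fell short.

Series A: 2/3 of 3348243 = 2232162; 2,232,162 required, 2,232,911 in favor — approved.
Series B: 3/4 of 6917685 = 5188263.75, rounded up to 5188264; 5,188,264 required, 5,188,887 in favor — approved.
Series C: 4/5 of 2768063 = 2214450.40, rounded up to 2214451; 2,214,451 required, 2,214,451 in favor — approved.
Series D: 3/5 of 2423970 = 1454382; 1,454,382 required, 1,454,382 in favor — approved.

Approved — every class gave the required vote.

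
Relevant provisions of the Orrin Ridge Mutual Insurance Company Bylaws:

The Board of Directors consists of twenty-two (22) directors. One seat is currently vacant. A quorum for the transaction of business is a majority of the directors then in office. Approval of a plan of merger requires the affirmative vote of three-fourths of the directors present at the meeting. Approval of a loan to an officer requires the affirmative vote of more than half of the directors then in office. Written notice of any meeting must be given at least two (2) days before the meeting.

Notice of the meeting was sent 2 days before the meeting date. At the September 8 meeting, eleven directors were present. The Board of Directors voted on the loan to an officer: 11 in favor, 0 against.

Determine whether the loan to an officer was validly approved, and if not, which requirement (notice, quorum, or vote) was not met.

Valid — all requirements satisfied.

Notice: 2 days given; 2 required (2 ≥ 2). Satisfied.
Quorum: 11 present; quorum is 11. Satisfied.
Vote: the loan to an officer requires a majority of the directors then in office (21). A majority of 21 is 11, so 11 affirmative votes are needed; 11 voted in favor. Satisfied.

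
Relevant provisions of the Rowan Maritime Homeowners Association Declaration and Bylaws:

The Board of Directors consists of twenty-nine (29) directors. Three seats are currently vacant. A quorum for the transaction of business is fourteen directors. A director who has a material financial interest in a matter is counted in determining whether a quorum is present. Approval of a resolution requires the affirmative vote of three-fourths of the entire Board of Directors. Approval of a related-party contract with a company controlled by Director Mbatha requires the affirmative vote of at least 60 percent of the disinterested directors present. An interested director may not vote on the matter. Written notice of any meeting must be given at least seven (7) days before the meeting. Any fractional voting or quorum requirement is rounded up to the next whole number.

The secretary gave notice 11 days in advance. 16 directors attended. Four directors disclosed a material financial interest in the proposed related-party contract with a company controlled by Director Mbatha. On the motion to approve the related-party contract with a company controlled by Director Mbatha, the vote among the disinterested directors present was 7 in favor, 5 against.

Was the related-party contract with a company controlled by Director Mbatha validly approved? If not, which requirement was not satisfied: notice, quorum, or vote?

Notice: 11 days given; 7 required (11 ≥ 7). Satisfied.
Quorum: 16 present (interested directors count toward quorum); quorum is 14. Satisfied.
Vote: the related-party contract with a company controlled by Director Mbatha requires three-fifths of the disinterested directors present (16 − 4 = 12). 3/5 of 12 = 7.20, rounded up to 8, so 8 affirmative votes are needed; 7 voted in favor. Not satisfied.

Invalid — vote requirement not satisfied.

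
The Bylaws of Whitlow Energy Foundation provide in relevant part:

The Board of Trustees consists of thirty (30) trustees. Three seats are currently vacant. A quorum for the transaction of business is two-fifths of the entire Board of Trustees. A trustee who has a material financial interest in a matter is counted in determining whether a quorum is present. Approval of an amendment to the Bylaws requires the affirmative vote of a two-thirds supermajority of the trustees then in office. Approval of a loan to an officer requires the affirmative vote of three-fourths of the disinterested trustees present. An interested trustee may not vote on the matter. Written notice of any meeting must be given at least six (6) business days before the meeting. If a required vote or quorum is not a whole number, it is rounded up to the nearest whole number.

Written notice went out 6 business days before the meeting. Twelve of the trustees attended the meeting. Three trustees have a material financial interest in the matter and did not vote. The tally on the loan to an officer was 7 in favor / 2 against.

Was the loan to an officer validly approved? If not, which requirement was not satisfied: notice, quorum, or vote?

Valid — all requirements satisfied.

Notice: 6 business days given; 6 required (6 ≥ 6). Satisfied.
Quorum: 12 present (interested trustees count toward quorum); quorum is 12. Satisfied.
Vote: the loan to an officer requires three-fourths of the disinterested trustees present (12 − 3 = 9). 3/4 of 9 = 6.75, rounded up to 7, so 7 affirmative votes are needed; 7 voted in favor. Satisfied.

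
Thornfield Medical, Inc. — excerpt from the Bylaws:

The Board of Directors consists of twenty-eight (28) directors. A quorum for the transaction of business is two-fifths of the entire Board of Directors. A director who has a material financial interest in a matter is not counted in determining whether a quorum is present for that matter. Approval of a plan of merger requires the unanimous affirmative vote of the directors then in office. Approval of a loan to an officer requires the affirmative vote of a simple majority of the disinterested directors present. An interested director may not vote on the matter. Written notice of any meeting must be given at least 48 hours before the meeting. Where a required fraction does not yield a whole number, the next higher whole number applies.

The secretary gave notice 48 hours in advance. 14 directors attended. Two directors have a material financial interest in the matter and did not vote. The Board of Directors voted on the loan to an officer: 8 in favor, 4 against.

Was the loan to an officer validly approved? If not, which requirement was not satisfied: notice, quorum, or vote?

Notice: 48 hours given; 48 required (48 ≥ 48). Satisfied.
Quorum: 14 present, but the 2 interested directors do not count, leaving 12. Quorum is 12. Satisfied.
Vote: the loan to an officer requires a majority of the disinterested directors present (14 − 2 = 12). A majority of 12 is 7, so 7 affirmative votes are needed; 8 voted in favor. Satisfied.

Valid — all requirements satisfied.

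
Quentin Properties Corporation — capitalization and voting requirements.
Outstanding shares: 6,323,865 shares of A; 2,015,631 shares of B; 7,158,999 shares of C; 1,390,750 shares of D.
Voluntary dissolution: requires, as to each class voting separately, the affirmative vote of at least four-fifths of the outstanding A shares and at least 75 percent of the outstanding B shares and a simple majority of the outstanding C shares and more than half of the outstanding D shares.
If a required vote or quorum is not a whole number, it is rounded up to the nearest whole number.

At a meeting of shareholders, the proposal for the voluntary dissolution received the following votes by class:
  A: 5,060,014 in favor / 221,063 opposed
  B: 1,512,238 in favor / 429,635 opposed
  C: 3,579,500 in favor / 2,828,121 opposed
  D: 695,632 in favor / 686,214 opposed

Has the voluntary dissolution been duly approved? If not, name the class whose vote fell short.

A: 4/5 of 6323865 = 5059092; 5,059,092 required, 5,060,014 in favor — approved.
B: 3/4 of 2015631 = 1511723.25, rounded up to 1511724; 1,511,724 required, 1,512,238 in favor — approved.
C: a majority of 7158999 is 3579500; 3,579,500 required, 3,579,500 in favor — approved.
D: a majority of 1390750 is 695376; 695,376 required, 695,632 in favor — approved.

Approved — every class gave the required vote.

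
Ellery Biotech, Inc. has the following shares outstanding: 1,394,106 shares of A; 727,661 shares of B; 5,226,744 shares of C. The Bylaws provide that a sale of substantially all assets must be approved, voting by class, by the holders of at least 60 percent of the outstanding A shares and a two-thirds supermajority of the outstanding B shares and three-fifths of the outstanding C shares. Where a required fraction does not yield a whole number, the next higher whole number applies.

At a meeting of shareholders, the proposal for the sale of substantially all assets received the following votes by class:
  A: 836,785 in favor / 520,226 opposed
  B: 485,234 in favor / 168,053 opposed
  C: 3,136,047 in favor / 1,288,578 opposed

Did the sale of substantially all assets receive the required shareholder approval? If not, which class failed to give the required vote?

A: 3/5 of 1394106 = 836463.60, rounded up to 836464; 836,464 required, 836,785 in favor — approved.
B: 2/3 of 727661 = 485107.33, rounded up to 485108; 485,108 required, 485,234 in favor — approved.
C: 3/5 of 5226744 = 3136046.40, rounded up to 3136047; 3,136,047 required, 3,136,047 in favor — approved.

Approved — every class gave the required vote.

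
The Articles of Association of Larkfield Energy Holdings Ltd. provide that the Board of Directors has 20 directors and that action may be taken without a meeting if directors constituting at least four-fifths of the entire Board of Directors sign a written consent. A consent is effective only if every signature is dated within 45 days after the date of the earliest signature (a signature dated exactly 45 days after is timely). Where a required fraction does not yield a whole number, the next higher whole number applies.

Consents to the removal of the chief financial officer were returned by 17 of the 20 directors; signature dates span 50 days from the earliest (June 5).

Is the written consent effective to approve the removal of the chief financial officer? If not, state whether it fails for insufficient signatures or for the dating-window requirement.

Signatures required: at least four-fifths of 20 — 4/5 of 20 = 16, so 16 needed; 17 signed. Sufficient.
Dating window: the latest signature is 50 days after the earliest; the limit is 45 days. Outside the window.

Not effective — dating-window requirement not satisfied.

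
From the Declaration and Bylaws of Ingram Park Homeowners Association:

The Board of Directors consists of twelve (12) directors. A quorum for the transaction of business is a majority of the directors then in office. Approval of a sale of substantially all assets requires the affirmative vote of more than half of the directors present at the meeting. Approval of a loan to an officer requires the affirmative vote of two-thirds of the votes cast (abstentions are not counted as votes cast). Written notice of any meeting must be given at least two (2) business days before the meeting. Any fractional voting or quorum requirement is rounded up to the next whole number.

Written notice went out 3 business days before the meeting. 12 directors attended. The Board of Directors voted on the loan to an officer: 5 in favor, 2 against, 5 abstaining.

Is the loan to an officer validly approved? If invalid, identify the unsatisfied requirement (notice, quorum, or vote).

Valid — all requirements satisfied.

Notice: 3 business days given; 2 required (3 ≥ 2). Satisfied.
Quorum: 12 present; quorum is 7. Satisfied.
Vote: the loan to an officer requires two-thirds of the votes cast (12 present − 5 abstaining = 7). 2/3 of 7 = 4.67, rounded up to 5, so 5 affirmative votes are needed; 5 voted in favor. Satisfied.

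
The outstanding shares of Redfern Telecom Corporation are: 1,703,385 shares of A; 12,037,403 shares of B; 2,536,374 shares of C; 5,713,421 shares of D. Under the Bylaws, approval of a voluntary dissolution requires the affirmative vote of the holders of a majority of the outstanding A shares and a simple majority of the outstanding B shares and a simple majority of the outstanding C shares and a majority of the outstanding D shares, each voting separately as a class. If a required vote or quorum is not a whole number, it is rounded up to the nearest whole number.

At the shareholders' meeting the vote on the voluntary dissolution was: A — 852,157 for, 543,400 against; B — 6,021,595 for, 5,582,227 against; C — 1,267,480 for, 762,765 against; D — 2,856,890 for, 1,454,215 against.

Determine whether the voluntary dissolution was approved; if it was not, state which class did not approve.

A: a majority of 1703385 is 851693; 851,693 required, 852,157 in favor — approved.
B: a majority of 12037403 is 6018702; 6,018,702 required, 6,021,595 in favor — approved.
C: a majority of 2536374 is 1268188; 1,268,188 required, 1,267,480 in favor — not approved.
D: a majority of 5713421 is 2856711; 2,856,711 required, 2,856,890 in favor — approved.

Not approved — the C shares did not give the required vote.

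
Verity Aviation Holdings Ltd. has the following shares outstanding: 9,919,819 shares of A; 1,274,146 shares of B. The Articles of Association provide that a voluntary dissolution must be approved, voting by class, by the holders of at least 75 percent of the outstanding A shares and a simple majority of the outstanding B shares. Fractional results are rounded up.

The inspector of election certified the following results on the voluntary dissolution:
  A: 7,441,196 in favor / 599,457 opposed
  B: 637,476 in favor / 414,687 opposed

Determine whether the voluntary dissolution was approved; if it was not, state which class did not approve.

Approved — every class gave the required vote.

A: 3/4 of 9919819 = 7439864.25, rounded up to 7439865; 7,439,865 required, 7,441,196 in favor — approved.
B: a majority of 1274146 is 637074; 637,074 required, 637,476 in favor — approved.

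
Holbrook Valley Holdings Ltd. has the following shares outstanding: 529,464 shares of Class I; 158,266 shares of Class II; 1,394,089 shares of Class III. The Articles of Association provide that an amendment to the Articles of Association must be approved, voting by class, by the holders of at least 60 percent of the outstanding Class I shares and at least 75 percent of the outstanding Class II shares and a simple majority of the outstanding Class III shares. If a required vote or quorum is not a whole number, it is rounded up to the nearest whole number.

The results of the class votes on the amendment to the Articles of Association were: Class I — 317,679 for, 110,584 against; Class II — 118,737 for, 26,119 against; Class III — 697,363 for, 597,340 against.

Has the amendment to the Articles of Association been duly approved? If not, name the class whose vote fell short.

Class I: 3/5 of 529464 = 317678.40, rounded up to 317679; 317,679 required, 317,679 in favor — approved.
Class II: 3/4 of 158266 = 118699.50, rounded up to 118700; 118,700 required, 118,737 in favor — approved.
Class III: a majority of 1394089 is 697045; 697,045 required, 697,363 in favor — approved.

Approved — every class gave the required vote.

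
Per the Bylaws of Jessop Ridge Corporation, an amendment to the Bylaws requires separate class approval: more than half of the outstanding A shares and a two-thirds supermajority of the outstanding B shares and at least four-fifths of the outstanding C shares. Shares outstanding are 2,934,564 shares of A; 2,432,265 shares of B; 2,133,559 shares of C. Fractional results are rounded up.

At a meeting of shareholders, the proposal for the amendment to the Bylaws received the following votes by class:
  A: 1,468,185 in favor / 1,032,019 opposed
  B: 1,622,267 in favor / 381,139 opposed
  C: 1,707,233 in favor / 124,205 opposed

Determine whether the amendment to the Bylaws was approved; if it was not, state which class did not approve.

Approved — every class gave the required vote.

A: a majority of 2934564 is 1467283; 1,467,283 required, 1,468,185 in favor — approved.
B: 2/3 of 2432265 = 1621510; 1,621,510 required, 1,622,267 in favor — approved.
C: 4/5 of 2133559 = 1706847.20, rounded up to 1706848; 1,706,848 required, 1,707,233 in favor — approved.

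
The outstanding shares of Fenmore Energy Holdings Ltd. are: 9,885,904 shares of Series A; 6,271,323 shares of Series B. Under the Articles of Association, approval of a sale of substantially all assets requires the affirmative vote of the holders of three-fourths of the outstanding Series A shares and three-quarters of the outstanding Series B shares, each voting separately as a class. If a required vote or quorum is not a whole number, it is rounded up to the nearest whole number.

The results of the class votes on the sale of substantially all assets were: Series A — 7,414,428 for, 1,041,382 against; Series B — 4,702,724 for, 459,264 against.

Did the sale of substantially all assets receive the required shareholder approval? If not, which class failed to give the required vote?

Series A: 3/4 of 9885904 = 7414428; 7,414,428 required, 7,414,428 in favor — approved.
Series B: 3/4 of 6271323 = 4703492.25, rounded up to 4703493; 4,703,493 required, 4,702,724 in favor — not approved.

Not approved — the Series B shares did not give the required vote.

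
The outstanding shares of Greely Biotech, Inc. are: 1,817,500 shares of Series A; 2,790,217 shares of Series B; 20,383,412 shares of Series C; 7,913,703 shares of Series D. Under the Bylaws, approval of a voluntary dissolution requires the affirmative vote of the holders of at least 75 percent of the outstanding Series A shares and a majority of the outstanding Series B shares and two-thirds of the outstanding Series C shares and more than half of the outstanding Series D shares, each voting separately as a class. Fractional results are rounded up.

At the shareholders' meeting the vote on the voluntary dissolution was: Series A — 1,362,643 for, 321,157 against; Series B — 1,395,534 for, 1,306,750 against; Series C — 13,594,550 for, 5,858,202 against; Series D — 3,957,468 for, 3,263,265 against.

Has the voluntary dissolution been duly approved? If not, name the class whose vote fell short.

Series A: 3/4 of 1817500 = 1363125; 1,363,125 required, 1,362,643 in favor — not approved.
Series B: a majority of 2790217 is 1395109; 1,395,109 required, 1,395,534 in favor — approved.
Series C: 2/3 of 20383412 = 13588941.33, rounded up to 13588942; 13,588,942 required, 13,594,550 in favor — approved.
Series D: a majority of 7913703 is 3956852; 3,956,852 required, 3,957,468 in favor — approved.

Not approved — the Series A shares did not give the required vote.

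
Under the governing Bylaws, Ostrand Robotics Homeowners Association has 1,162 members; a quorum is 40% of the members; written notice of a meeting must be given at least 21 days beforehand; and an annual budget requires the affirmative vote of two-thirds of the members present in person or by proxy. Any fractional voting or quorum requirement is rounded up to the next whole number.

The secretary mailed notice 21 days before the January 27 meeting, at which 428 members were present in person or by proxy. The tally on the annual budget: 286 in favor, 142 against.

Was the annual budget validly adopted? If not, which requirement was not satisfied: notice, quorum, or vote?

Invalid — quorum requirement not satisfied.

Notice: 21 days given; 21 required. Satisfied.
Quorum: 40% of 1,162 = 464.80, rounded up to 465; 428 present. Not satisfied.
Vote: requires two-thirds of those present (428); 2/3 of 428 = 285.33, rounded up to 286, so 286 needed; 286 in favor. Satisfied.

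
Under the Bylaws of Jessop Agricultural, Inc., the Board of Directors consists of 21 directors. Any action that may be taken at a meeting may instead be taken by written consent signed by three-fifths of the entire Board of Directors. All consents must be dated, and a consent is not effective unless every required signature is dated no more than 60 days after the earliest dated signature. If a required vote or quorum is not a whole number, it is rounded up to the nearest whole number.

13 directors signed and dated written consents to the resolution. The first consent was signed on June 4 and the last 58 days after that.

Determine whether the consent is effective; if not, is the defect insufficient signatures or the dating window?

Signatures required: three-fifths of 21 — 3/5 of 21 = 12.60, rounded up to 13, so 13 needed; 13 signed. Sufficient.
Dating window: the latest signature is 58 days after the earliest; the limit is 60 days. Within the window.

Effective — both the signature and dating-window requirements are satisfied.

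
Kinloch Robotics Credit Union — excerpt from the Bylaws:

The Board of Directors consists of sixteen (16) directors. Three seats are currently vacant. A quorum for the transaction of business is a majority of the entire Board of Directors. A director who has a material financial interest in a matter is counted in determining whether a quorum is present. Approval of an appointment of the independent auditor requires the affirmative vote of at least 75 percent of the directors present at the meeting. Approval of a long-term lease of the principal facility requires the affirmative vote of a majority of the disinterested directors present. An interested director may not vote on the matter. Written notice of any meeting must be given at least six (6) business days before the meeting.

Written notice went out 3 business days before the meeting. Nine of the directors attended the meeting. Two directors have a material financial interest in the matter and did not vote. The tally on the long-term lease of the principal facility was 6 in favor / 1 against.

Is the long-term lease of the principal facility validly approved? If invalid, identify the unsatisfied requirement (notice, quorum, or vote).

Invalid — notice requirement not satisfied.

Notice: 3 business days given; 6 required (3 < 6). Not satisfied.
Quorum: 9 present (interested directors count toward quorum); quorum is 9. Satisfied.
Vote: the long-term lease of the principal facility requires a majority of the disinterested directors present (9 − 2 = 7). A majority of 7 is 4, so 4 affirmative votes are needed; 6 voted in favor. Satisfied.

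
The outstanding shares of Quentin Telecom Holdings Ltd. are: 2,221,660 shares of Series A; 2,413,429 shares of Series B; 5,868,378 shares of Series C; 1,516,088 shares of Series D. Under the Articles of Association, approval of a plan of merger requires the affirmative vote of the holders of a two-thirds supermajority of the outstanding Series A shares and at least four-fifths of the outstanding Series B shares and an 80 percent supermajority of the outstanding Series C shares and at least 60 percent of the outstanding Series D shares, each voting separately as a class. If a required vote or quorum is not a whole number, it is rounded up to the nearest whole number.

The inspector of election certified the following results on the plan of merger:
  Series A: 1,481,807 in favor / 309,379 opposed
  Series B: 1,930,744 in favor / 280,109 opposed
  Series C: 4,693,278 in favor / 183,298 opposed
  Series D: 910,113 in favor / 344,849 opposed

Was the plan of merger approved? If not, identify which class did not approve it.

Series A: 2/3 of 2221660 = 1481106.67, rounded up to 1481107; 1,481,107 required, 1,481,807 in favor — approved.
Series B: 4/5 of 2413429 = 1930743.20, rounded up to 1930744; 1,930,744 required, 1,930,744 in favor — approved.
Series C: 4/5 of 5868378 = 4694702.40, rounded up to 4694703; 4,694,703 required, 4,693,278 in favor — not approved.
Series D: 3/5 of 1516088 = 909652.80, rounded up to 909653; 909,653 required, 910,113 in favor — approved.

Not approved — the Series C shares did not give the required vote.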